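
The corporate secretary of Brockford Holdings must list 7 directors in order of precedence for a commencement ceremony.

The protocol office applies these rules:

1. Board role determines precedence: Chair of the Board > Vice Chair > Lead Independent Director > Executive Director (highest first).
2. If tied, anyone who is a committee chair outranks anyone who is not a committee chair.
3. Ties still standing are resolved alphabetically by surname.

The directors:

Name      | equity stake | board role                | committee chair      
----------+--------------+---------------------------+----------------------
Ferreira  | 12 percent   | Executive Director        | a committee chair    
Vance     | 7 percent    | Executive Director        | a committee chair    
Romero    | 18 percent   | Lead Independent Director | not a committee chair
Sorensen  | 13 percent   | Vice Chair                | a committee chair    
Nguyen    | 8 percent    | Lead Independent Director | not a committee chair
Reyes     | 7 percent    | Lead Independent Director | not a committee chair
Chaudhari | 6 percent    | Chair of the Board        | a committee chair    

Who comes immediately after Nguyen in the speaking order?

Reyes

By board role: Chaudhari (Chair of the Board); then Sorensen (Vice Chair); then Nguyen, Reyes and Romero (Lead Independent Director); then Ferreira and Vance (Executive Director).
Nguyen, Reyes and Romero are each not a committee chair, so the next rule applies.
Among Nguyen, Reyes and Romero, alphabetically by surname: Nguyen before Reyes before Romero.
Ferreira and Vance are each a committee chair, so the next rule applies.
Among Ferreira and Vance, alphabetically by surname: Ferreira before Vance.
Order: Chaudhari, Sorensen, Nguyen, Reyes, Romero, Ferreira, Vance.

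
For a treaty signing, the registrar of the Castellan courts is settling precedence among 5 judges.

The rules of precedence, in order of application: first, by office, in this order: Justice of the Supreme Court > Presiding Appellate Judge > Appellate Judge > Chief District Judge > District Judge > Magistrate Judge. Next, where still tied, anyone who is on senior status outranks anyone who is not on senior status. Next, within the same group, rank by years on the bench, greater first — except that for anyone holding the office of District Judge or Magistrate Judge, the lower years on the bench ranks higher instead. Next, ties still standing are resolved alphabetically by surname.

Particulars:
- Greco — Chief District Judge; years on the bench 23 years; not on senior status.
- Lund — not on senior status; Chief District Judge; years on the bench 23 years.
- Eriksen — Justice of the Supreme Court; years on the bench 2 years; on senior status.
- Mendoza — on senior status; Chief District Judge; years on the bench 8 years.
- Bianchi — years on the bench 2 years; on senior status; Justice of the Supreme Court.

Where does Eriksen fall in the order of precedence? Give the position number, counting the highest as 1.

2

By office: Bianchi and Eriksen (Justice of the Supreme Court); then Mendoza, Greco and Lund (Chief District Judge).
Bianchi and Eriksen are each on senior status, so the next rule applies.
Bianchi and Eriksen both have years on the bench 2 years, so the next rule applies.
Among Bianchi and Eriksen, alphabetically by surname: Bianchi before Eriksen.
Among Mendoza, Greco and Lund, on senior status before not on senior status: Mendoza (on senior status) before Greco and Lund (not on senior status).
Greco and Lund both have years on the bench 23 years, so the next rule applies.
Among Greco and Lund, alphabetically by surname: Greco before Lund.
Order: Bianchi, Eriksen, Mendoza, Greco, Lund. So position 2.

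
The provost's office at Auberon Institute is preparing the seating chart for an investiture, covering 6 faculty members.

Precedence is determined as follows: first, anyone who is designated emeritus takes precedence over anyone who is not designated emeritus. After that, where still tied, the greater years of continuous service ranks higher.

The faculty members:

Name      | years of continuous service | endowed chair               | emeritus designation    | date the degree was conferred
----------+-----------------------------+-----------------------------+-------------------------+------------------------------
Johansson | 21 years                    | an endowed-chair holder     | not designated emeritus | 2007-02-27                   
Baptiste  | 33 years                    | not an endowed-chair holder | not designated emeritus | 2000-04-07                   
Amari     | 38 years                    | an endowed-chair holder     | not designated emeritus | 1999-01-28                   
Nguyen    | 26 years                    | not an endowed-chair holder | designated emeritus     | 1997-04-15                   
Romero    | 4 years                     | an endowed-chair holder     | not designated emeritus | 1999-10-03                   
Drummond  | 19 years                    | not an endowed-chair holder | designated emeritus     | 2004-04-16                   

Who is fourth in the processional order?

By the first rule: Nguyen and Drummond (both designated emeritus); then Amari, Baptiste, Johansson and Romero (each not designated emeritus).
Among Nguyen and Drummond, by years of continuous service (higher first): Nguyen (26 years) before Drummond (19 years).
Among Amari, Baptiste, Johansson and Romero, by years of continuous service (higher first): Amari (38 years) before Baptiste (33 years) before Johansson (21 years) before Romero (4 years).
Order: Nguyen, Drummond, Amari, Baptiste, Johansson, Romero.

Baptiste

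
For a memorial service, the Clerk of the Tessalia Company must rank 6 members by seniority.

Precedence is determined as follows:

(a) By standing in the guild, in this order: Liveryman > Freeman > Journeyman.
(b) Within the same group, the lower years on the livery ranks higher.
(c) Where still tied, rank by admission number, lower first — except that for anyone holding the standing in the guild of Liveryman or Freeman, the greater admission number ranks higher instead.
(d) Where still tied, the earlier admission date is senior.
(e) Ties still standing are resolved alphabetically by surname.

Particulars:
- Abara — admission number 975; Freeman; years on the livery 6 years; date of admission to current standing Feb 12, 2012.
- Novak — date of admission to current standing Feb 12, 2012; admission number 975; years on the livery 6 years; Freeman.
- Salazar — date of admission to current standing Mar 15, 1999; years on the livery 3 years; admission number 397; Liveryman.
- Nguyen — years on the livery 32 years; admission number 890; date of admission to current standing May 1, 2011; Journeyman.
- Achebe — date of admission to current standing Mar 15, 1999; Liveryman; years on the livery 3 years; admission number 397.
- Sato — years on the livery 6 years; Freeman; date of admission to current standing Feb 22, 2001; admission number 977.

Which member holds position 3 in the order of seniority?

Sato

By standing in the guild: Achebe and Salazar (Liveryman); then Sato, Abara and Novak (Freeman); then Nguyen (Journeyman).
Achebe and Salazar both have years on the livery 3 years, so the next rule applies.
Achebe and Salazar both have admission number 397, so the next rule applies.
Achebe and Salazar both have date of admission to current standing Mar 15, 1999, so the next rule applies.
Among Achebe and Salazar, alphabetically by surname: Achebe before Salazar.
Sato, Abara and Novak all have years on the livery 6 years, so the next rule applies.
Among Sato, Abara and Novak, by admission number (higher first) (reversed rule for this group): Sato (977) before Abara and Novak (975).
Abara and Novak both have date of admission to current standing Feb 12, 2012, so the next rule applies.
Among Abara and Novak, alphabetically by surname: Abara before Novak.
Order: Achebe, Salazar, Sato, Abara, Novak, Nguyen.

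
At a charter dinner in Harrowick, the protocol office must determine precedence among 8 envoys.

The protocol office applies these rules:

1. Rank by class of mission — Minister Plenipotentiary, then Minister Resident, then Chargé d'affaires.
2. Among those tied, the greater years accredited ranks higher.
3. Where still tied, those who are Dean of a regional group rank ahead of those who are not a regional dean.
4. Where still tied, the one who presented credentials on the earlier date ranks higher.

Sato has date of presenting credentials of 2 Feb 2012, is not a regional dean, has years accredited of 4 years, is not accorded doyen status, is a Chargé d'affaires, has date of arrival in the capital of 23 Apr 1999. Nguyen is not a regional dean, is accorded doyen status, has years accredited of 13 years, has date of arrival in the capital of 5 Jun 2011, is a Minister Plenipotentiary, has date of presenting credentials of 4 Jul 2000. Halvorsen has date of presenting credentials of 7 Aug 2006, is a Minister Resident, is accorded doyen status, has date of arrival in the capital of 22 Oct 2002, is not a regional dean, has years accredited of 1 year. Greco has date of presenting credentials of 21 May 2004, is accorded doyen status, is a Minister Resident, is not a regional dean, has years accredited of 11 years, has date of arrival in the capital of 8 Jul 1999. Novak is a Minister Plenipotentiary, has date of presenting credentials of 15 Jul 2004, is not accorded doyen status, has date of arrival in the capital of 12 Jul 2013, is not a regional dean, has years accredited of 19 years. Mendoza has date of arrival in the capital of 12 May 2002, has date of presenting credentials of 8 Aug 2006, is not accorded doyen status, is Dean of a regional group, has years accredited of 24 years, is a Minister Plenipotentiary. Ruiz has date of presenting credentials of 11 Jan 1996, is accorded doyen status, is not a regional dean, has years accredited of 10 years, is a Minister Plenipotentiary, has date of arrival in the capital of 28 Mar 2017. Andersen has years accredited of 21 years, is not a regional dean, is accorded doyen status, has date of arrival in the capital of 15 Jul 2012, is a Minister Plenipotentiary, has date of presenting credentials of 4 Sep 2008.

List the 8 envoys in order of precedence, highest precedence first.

Mendoza, Andersen, Novak, Nguyen, Ruiz, Greco, Halvorsen, Sato

By class of mission: Mendoza, Andersen, Novak, Nguyen and Ruiz (Minister Plenipotentiary); then Greco and Halvorsen (Minister Resident); then Sato (Chargé d'affaires).
Among Mendoza, Andersen, Novak, Nguyen and Ruiz, by years accredited (higher first): Mendoza (24 years) before Andersen (21 years) before Novak (19 years) before Nguyen (13 years) before Ruiz (10 years).
Among Greco and Halvorsen, by years accredited (higher first): Greco (11 years) before Halvorsen (1 year).
Full order: Mendoza, Andersen, Novak, Nguyen, Ruiz, Greco, Halvorsen, Sato.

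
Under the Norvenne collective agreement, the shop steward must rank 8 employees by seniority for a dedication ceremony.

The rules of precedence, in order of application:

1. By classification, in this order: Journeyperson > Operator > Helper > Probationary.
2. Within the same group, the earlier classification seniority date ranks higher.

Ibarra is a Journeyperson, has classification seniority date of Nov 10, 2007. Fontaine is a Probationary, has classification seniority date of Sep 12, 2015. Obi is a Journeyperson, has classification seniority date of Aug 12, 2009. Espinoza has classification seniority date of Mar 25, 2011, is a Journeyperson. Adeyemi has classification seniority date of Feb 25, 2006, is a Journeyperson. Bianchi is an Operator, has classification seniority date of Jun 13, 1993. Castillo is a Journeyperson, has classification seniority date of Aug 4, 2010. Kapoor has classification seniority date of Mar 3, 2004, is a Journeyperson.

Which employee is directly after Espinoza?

By classification: Kapoor, Adeyemi, Ibarra, Obi, Castillo and Espinoza (Journeyperson); then Bianchi (Operator); then Fontaine (Probationary).
Among Kapoor, Adeyemi, Ibarra, Obi, Castillo and Espinoza, by classification seniority date (earlier first): Kapoor (Mar 3, 2004) before Adeyemi (Feb 25, 2006) before Ibarra (Nov 10, 2007) before Obi (Aug 12, 2009) before Castillo (Aug 4, 2010) before Espinoza (Mar 25, 2011).
Order: Kapoor, Adeyemi, Ibarra, Obi, Castillo, Espinoza, Bianchi, Fontaine.

Bianchi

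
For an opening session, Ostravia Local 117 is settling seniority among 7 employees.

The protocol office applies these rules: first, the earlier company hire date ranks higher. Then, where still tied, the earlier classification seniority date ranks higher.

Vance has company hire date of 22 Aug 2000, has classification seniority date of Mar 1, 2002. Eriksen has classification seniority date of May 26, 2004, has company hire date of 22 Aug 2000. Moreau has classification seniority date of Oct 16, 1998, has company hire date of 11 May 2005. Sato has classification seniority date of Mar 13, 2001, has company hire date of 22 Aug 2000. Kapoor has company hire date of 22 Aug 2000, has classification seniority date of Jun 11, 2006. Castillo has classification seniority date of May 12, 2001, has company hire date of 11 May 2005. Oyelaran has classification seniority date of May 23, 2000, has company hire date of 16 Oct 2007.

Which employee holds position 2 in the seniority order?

Vance

By company hire date (earlier first): Sato, Vance, Eriksen and Kapoor (each 22 Aug 2000); then Moreau and Castillo (both 11 May 2005); then Oyelaran (16 Oct 2007).
Among Sato, Vance, Eriksen and Kapoor, by classification seniority date (earlier first): Sato (Mar 13, 2001) before Vance (Mar 1, 2002) before Eriksen (May 26, 2004) before Kapoor (Jun 11, 2006).
Among Moreau and Castillo, by classification seniority date (earlier first): Moreau (Oct 16, 1998) before Castillo (May 12, 2001).
Order: Sato, Vance, Eriksen, Kapoor, Moreau, Castillo, Oyelaran.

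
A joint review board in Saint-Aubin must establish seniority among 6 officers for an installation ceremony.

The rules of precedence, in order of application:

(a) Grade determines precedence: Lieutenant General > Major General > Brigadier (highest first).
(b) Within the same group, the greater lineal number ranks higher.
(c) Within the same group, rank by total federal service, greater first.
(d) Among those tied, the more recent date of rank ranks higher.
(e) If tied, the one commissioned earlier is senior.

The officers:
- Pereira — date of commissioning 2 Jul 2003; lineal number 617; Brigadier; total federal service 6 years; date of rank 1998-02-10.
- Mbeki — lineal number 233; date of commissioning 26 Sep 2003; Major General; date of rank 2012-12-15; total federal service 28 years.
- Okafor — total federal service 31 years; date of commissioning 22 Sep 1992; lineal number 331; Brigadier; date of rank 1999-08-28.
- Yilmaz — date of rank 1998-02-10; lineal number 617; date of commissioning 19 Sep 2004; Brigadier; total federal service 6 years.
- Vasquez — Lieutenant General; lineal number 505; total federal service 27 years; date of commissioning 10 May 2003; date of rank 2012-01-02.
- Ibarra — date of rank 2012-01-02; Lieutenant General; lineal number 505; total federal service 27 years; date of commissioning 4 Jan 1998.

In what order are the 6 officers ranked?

By grade: Ibarra and Vasquez (Lieutenant General); then Mbeki (Major General); then Pereira, Yilmaz and Okafor (Brigadier).
Ibarra and Vasquez both have lineal number 505, so the next rule applies.
Ibarra and Vasquez both have total federal service 27 years, so the next rule applies.
Ibarra and Vasquez both have date of rank 2012-01-02, so the next rule applies.
Among Ibarra and Vasquez, by date of commissioning (earlier first): Ibarra (4 Jan 1998) before Vasquez (10 May 2003).
Among Pereira, Yilmaz and Okafor, by lineal number (higher first): Pereira and Yilmaz (617) before Okafor (331).
Pereira and Yilmaz both have total federal service 6 years, so the next rule applies.
Pereira and Yilmaz both have date of rank 1998-02-10, so the next rule applies.
Among Pereira and Yilmaz, by date of commissioning (earlier first): Pereira (2 Jul 2003) before Yilmaz (19 Sep 2004).
Full order: Ibarra, Vasquez, Mbeki, Pereira, Yilmaz, Okafor.

Ibarra, Vasquez, Mbeki, Pereira, Yilmaz, Okafor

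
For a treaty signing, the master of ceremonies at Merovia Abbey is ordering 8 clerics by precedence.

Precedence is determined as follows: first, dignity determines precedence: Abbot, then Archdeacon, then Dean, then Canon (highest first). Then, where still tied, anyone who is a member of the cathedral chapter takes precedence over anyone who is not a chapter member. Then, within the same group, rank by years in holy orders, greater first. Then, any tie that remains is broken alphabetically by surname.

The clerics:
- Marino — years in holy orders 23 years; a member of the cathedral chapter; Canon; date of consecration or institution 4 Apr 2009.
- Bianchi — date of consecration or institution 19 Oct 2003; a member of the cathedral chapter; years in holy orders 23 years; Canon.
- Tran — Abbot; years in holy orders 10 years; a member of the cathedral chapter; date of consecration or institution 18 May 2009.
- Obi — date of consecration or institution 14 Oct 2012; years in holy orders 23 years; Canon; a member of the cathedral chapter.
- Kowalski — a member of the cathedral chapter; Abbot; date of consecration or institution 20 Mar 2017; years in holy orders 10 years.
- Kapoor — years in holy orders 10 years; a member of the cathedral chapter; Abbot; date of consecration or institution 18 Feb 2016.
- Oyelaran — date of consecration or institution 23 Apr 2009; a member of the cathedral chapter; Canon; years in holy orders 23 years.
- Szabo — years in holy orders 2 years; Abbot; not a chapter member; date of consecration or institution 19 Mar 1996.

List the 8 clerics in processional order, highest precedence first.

By dignity: Kapoor, Kowalski, Tran and Szabo (Abbot); then Bianchi, Marino, Obi and Oyelaran (Canon).
Among Kapoor, Kowalski, Tran and Szabo, a member of the cathedral chapter before not a chapter member: Kapoor, Kowalski and Tran (a member of the cathedral chapter) before Szabo (not a chapter member).
Kapoor, Kowalski and Tran all have years in holy orders 10 years, so the next rule applies.
Among Kapoor, Kowalski and Tran, alphabetically by surname: Kapoor before Kowalski before Tran.
Bianchi, Marino, Obi and Oyelaran are each a member of the cathedral chapter, so the next rule applies.
Bianchi, Marino, Obi and Oyelaran all have years in holy orders 23 years, so the next rule applies.
Among Bianchi, Marino, Obi and Oyelaran, alphabetically by surname: Bianchi before Marino before Obi before Oyelaran.
Full order: Kapoor, Kowalski, Tran, Szabo, Bianchi, Marino, Obi, Oyelaran.

Kapoor, Kowalski, Tran, Szabo, Bianchi, Marino, Obi, Oyelaran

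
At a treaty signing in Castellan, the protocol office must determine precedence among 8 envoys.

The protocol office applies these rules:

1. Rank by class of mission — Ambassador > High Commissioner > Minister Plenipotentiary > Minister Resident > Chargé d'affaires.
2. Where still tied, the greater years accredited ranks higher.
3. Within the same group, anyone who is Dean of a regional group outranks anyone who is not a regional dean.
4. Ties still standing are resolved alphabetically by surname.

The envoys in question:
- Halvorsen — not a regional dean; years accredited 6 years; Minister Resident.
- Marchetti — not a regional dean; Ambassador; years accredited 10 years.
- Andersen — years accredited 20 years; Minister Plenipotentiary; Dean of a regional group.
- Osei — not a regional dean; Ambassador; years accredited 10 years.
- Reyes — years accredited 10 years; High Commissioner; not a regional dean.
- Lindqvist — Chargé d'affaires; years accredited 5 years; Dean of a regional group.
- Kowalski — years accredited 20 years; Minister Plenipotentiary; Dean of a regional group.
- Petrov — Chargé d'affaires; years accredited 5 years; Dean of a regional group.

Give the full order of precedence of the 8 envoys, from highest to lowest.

Marchetti, Osei, Reyes, Andersen, Kowalski, Halvorsen, Lindqvist, Petrov

By class of mission: Marchetti and Osei (Ambassador); then Reyes (High Commissioner); then Andersen and Kowalski (Minister Plenipotentiary); then Halvorsen (Minister Resident); then Lindqvist and Petrov (Chargé d'affaires).
Marchetti and Osei both have years accredited 10 years, so the next rule applies.
Marchetti and Osei are each not a regional dean, so the next rule applies.
Among Marchetti and Osei, alphabetically by surname: Marchetti before Osei.
Andersen and Kowalski both have years accredited 20 years, so the next rule applies.
Andersen and Kowalski are each Dean of a regional group, so the next rule applies.
Among Andersen and Kowalski, alphabetically by surname: Andersen before Kowalski.
Lindqvist and Petrov both have years accredited 5 years, so the next rule applies.
Lindqvist and Petrov are each Dean of a regional group, so the next rule applies.
Among Lindqvist and Petrov, alphabetically by surname: Lindqvist before Petrov.
Full order: Marchetti, Osei, Reyes, Andersen, Kowalski, Halvorsen, Lindqvist, Petrov.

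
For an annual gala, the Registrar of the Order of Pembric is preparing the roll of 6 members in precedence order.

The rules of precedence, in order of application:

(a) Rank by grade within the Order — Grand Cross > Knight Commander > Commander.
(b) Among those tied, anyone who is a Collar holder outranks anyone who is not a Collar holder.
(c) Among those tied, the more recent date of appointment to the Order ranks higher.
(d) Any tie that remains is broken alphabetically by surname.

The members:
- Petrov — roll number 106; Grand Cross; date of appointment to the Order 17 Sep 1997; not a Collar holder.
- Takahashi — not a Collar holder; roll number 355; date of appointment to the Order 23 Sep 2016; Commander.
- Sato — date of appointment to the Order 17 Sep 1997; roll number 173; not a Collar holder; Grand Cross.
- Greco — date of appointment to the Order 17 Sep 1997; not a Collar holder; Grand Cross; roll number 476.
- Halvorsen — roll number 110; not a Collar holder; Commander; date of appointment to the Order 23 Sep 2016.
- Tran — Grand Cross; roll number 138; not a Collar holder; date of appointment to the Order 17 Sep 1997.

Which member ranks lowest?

Takahashi

By grade within the Order: Greco, Petrov, Sato and Tran (Grand Cross); then Halvorsen and Takahashi (Commander).
Greco, Petrov, Sato and Tran are each not a Collar holder, so the next rule applies.
Greco, Petrov, Sato and Tran all have date of appointment to the Order 17 Sep 1997, so the next rule applies.
Among Greco, Petrov, Sato and Tran, alphabetically by surname: Greco before Petrov before Sato before Tran.
Halvorsen and Takahashi are each not a Collar holder, so the next rule applies.
Halvorsen and Takahashi both have date of appointment to the Order 23 Sep 2016, so the next rule applies.
Among Halvorsen and Takahashi, alphabetically by surname: Halvorsen before Takahashi.
Order: Greco, Petrov, Sato, Tran, Halvorsen, Takahashi.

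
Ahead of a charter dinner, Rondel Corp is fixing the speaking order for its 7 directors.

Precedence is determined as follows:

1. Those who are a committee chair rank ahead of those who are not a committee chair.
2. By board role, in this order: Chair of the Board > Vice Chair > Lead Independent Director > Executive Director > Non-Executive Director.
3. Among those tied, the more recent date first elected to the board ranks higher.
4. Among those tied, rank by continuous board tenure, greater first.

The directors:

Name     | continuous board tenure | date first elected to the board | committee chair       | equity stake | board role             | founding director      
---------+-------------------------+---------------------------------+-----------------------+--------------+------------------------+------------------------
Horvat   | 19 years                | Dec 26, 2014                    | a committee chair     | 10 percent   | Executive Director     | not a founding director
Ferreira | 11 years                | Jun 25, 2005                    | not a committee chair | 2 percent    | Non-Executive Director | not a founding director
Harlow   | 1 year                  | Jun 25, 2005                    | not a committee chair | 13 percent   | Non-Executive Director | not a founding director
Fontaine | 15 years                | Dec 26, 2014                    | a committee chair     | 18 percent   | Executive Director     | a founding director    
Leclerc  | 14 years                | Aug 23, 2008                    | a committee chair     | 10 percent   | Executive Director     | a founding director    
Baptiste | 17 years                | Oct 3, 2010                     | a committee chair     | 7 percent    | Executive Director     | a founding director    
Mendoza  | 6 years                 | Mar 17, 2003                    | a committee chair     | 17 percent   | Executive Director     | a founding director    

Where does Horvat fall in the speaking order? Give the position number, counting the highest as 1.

By the first rule: Horvat, Fontaine, Baptiste, Leclerc and Mendoza (each a committee chair); then Ferreira and Harlow (both not a committee chair).
Horvat, Fontaine, Baptiste, Leclerc and Mendoza are each Executive Director, so the next rule applies.
Among Horvat, Fontaine, Baptiste, Leclerc and Mendoza, by date first elected to the board (later first): Horvat and Fontaine (Dec 26, 2014) before Baptiste (Oct 3, 2010) before Leclerc (Aug 23, 2008) before Mendoza (Mar 17, 2003).
Among Horvat and Fontaine, by continuous board tenure (higher first): Horvat (19 years) before Fontaine (15 years).
Ferreira and Harlow are each Non-Executive Director, so the next rule applies.
Ferreira and Harlow both have date first elected to the board Jun 25, 2005, so the next rule applies.
Among Ferreira and Harlow, by continuous board tenure (higher first): Ferreira (11 years) before Harlow (1 year).
Order: Horvat, Fontaine, Baptiste, Leclerc, Mendoza, Ferreira, Harlow. So position 1.

1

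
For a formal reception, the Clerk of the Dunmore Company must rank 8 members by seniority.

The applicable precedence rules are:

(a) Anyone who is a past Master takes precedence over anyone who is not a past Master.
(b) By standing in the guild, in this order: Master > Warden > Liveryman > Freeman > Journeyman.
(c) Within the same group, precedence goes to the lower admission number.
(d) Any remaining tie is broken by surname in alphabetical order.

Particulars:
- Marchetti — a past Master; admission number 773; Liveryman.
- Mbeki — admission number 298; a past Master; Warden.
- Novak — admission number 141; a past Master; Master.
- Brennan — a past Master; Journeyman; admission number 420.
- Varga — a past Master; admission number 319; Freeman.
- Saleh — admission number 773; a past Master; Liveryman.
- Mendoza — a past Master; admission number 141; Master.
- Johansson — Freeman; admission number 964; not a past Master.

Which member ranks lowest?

Johansson

By the first rule: Mendoza, Novak, Mbeki, Marchetti, Saleh, Varga and Brennan (each a past Master); then Johansson (not a past Master).
Among Mendoza, Novak, Mbeki, Marchetti, Saleh, Varga and Brennan, by standing in the guild: Mendoza and Novak (Master) before Mbeki (Warden) before Marchetti and Saleh (Liveryman) before Varga (Freeman) before Brennan (Journeyman).
Mendoza and Novak both have admission number 141, so the next rule applies.
Among Mendoza and Novak, alphabetically by surname: Mendoza before Novak.
Marchetti and Saleh both have admission number 773, so the next rule applies.
Among Marchetti and Saleh, alphabetically by surname: Marchetti before Saleh.
Order: Mendoza, Novak, Mbeki, Marchetti, Saleh, Varga, Brennan, Johansson.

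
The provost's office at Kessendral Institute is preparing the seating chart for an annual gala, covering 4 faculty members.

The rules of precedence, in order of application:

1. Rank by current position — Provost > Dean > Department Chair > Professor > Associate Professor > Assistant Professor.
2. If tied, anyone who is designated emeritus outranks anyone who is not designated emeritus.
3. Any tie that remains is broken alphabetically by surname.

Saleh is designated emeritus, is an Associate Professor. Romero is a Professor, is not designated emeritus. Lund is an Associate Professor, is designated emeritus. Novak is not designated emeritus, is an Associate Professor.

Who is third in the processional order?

Saleh

By current position: Romero (Professor); then Lund, Saleh and Novak (Associate Professor).
Among Lund, Saleh and Novak, designated emeritus before not designated emeritus: Lund and Saleh (designated emeritus) before Novak (not designated emeritus).
Among Lund and Saleh, alphabetically by surname: Lund before Saleh.
Order: Romero, Lund, Saleh, Novak.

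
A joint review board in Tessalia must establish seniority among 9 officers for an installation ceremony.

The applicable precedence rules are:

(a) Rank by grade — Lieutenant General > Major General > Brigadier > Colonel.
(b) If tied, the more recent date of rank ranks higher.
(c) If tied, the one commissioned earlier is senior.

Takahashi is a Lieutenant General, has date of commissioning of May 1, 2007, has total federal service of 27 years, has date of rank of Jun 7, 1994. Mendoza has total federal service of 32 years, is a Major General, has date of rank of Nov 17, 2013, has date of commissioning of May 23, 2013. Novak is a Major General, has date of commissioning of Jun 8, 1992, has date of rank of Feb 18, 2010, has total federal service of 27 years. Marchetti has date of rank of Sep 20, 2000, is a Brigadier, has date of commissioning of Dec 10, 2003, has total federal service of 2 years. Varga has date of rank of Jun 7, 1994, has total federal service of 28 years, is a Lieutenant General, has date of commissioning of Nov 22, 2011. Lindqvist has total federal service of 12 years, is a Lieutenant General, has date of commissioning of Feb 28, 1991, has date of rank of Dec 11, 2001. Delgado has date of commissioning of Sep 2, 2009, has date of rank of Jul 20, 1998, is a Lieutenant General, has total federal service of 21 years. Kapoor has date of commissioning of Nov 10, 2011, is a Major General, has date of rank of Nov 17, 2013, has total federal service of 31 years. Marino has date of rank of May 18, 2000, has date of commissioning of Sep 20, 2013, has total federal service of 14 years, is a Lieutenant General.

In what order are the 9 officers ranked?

Lindqvist, Marino, Delgado, Takahashi, Varga, Kapoor, Mendoza, Novak, Marchetti

By grade: Lindqvist, Marino, Delgado, Takahashi and Varga (Lieutenant General); then Kapoor, Mendoza and Novak (Major General); then Marchetti (Brigadier).
Among Lindqvist, Marino, Delgado, Takahashi and Varga, by date of rank (later first): Lindqvist (Dec 11, 2001) before Marino (May 18, 2000) before Delgado (Jul 20, 1998) before Takahashi and Varga (Jun 7, 1994).
Among Takahashi and Varga, by date of commissioning (earlier first): Takahashi (May 1, 2007) before Varga (Nov 22, 2011).
Among Kapoor, Mendoza and Novak, by date of rank (later first): Kapoor and Mendoza (Nov 17, 2013) before Novak (Feb 18, 2010).
Among Kapoor and Mendoza, by date of commissioning (earlier first): Kapoor (Nov 10, 2011) before Mendoza (May 23, 2013).
Full order: Lindqvist, Marino, Delgado, Takahashi, Varga, Kapoor, Mendoza, Novak, Marchetti.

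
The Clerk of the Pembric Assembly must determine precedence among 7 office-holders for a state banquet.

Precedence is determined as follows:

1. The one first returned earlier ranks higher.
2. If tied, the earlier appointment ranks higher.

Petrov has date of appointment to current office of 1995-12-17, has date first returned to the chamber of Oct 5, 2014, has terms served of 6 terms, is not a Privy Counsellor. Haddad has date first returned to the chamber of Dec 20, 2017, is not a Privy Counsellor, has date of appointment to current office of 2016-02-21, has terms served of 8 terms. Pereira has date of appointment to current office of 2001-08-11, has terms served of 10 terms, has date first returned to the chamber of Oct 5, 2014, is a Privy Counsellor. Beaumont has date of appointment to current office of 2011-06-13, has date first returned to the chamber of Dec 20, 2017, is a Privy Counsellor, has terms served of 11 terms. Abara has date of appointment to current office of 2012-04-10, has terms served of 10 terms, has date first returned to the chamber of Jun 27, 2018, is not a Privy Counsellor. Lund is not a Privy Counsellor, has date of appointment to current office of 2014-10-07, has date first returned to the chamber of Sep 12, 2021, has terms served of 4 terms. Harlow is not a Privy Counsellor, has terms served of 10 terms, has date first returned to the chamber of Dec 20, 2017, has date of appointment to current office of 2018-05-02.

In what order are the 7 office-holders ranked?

By date first returned to the chamber (earlier first): Petrov and Pereira (both Oct 5, 2014); then Beaumont, Haddad and Harlow (each Dec 20, 2017); then Abara (Jun 27, 2018); then Lund (Sep 12, 2021).
Among Petrov and Pereira, by date of appointment to current office (earlier first): Petrov (1995-12-17) before Pereira (2001-08-11).
Among Beaumont, Haddad and Harlow, by date of appointment to current office (earlier first): Beaumont (2011-06-13) before Haddad (2016-02-21) before Harlow (2018-05-02).
Full order: Petrov, Pereira, Beaumont, Haddad, Harlow, Abara, Lund.

Petrov, Pereira, Beaumont, Haddad, Harlow, Abara, Lund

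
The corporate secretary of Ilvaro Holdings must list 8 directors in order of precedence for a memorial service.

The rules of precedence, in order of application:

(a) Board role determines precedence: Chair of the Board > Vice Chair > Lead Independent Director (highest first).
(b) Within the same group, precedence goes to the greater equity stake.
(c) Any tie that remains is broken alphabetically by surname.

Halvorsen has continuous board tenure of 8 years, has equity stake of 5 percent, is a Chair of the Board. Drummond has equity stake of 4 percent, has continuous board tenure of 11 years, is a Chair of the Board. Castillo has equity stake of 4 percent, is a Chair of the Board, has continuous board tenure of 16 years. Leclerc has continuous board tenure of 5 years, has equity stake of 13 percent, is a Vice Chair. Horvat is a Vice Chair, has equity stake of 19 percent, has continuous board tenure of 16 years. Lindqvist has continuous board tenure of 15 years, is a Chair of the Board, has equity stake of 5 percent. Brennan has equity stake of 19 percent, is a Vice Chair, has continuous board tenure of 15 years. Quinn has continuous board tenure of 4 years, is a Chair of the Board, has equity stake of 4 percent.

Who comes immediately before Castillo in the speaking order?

By board role: Halvorsen, Lindqvist, Castillo, Drummond and Quinn (Chair of the Board); then Brennan, Horvat and Leclerc (Vice Chair).
Among Halvorsen, Lindqvist, Castillo, Drummond and Quinn, by equity stake (higher first): Halvorsen and Lindqvist (5 percent) before Castillo, Drummond and Quinn (4 percent).
Among Halvorsen and Lindqvist, alphabetically by surname: Halvorsen before Lindqvist.
Among Castillo, Drummond and Quinn, alphabetically by surname: Castillo before Drummond before Quinn.
Among Brennan, Horvat and Leclerc, by equity stake (higher first): Brennan and Horvat (19 percent) before Leclerc (13 percent).
Among Brennan and Horvat, alphabetically by surname: Brennan before Horvat.
Order: Halvorsen, Lindqvist, Castillo, Drummond, Quinn, Brennan, Horvat, Leclerc.

Lindqvist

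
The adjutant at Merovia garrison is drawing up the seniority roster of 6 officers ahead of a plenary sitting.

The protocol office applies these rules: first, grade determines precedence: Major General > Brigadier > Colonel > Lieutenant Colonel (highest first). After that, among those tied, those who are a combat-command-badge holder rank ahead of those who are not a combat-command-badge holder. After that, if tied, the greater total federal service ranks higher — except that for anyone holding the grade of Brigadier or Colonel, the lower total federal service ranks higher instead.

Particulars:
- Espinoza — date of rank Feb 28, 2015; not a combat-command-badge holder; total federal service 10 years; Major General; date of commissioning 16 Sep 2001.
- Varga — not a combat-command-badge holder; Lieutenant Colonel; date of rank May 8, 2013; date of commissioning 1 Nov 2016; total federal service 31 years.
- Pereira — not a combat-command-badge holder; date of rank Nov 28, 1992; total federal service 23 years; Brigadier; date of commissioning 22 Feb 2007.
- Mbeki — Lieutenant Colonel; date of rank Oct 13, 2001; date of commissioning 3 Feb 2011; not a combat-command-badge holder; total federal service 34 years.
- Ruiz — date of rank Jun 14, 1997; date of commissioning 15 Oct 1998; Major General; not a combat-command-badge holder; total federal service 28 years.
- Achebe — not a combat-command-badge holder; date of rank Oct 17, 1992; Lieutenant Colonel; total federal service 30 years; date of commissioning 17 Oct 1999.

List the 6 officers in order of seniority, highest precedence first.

Ruiz, Espinoza, Pereira, Mbeki, Varga, Achebe

By grade: Ruiz and Espinoza (Major General); then Pereira (Brigadier); then Mbeki, Varga and Achebe (Lieutenant Colonel).
Ruiz and Espinoza are each not a combat-command-badge holder, so the next rule applies.
Among Ruiz and Espinoza, by total federal service (higher first): Ruiz (28 years) before Espinoza (10 years).
Mbeki, Varga and Achebe are each not a combat-command-badge holder, so the next rule applies.
Among Mbeki, Varga and Achebe, by total federal service (higher first): Mbeki (34 years) before Varga (31 years) before Achebe (30 years).
Full order: Ruiz, Espinoza, Pereira, Mbeki, Varga, Achebe.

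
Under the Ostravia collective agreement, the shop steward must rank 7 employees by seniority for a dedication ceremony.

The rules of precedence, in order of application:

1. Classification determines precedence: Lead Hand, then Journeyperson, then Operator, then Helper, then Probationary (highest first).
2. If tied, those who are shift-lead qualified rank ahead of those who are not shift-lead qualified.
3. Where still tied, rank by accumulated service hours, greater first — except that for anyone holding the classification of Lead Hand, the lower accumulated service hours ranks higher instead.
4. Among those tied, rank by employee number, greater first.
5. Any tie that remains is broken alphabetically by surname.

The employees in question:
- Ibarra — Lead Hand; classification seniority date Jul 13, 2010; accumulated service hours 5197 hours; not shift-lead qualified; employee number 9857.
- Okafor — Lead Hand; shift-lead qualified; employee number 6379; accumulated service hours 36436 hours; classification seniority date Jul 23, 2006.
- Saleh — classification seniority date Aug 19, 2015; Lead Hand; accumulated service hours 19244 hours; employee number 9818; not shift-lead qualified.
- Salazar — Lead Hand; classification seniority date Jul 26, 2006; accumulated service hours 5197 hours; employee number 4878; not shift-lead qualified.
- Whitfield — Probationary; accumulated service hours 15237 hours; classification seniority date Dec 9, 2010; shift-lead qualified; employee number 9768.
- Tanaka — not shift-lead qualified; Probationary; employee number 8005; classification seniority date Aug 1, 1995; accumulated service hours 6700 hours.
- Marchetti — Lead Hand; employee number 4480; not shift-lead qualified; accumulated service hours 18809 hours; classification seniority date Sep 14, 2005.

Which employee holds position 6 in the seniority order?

By classification: Okafor, Ibarra, Salazar, Marchetti and Saleh (Lead Hand); then Whitfield and Tanaka (Probationary).
Among Okafor, Ibarra, Salazar, Marchetti and Saleh, shift-lead qualified before not shift-lead qualified: Okafor (shift-lead qualified) before Ibarra, Salazar, Marchetti and Saleh (not shift-lead qualified).
Among Ibarra, Salazar, Marchetti and Saleh, by accumulated service hours (lower first) (reversed rule for this group): Ibarra and Salazar (5197 hours) before Marchetti (18809 hours) before Saleh (19244 hours).
Among Ibarra and Salazar, by employee number (higher first): Ibarra (9857) before Salazar (4878).
Among Whitfield and Tanaka, shift-lead qualified before not shift-lead qualified: Whitfield (shift-lead qualified) before Tanaka (not shift-lead qualified).
Order: Okafor, Ibarra, Salazar, Marchetti, Saleh, Whitfield, Tanaka.

Whitfield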